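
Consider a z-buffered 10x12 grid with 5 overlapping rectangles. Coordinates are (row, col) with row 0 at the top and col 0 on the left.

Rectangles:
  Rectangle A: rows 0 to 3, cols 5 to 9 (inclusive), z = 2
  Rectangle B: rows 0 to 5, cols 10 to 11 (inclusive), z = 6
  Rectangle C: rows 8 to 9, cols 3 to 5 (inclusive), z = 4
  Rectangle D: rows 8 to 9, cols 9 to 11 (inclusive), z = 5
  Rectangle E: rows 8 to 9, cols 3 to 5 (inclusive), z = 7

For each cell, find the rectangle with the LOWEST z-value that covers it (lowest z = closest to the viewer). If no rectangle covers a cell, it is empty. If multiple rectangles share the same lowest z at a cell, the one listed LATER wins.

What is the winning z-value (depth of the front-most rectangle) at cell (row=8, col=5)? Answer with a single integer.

Check cell (8,5):
  A: rows 0-3 cols 5-9 -> outside (row miss)
  B: rows 0-5 cols 10-11 -> outside (row miss)
  C: rows 8-9 cols 3-5 z=4 -> covers; best now C (z=4)
  D: rows 8-9 cols 9-11 -> outside (col miss)
  E: rows 8-9 cols 3-5 z=7 -> covers; best now C (z=4)
Winner: C at z=4

Answer: 4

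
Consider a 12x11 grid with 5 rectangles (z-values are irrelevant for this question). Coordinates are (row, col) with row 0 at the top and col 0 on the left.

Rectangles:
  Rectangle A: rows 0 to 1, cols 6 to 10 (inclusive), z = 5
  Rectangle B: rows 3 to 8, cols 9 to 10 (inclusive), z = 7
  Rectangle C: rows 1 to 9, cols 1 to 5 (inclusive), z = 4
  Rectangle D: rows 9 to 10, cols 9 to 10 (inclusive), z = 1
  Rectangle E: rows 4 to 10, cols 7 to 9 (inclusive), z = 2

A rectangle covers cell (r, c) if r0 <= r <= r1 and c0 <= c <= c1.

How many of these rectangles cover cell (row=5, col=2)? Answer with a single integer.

Check cell (5,2):
  A: rows 0-1 cols 6-10 -> outside (row miss)
  B: rows 3-8 cols 9-10 -> outside (col miss)
  C: rows 1-9 cols 1-5 -> covers
  D: rows 9-10 cols 9-10 -> outside (row miss)
  E: rows 4-10 cols 7-9 -> outside (col miss)
Count covering = 1

Answer: 1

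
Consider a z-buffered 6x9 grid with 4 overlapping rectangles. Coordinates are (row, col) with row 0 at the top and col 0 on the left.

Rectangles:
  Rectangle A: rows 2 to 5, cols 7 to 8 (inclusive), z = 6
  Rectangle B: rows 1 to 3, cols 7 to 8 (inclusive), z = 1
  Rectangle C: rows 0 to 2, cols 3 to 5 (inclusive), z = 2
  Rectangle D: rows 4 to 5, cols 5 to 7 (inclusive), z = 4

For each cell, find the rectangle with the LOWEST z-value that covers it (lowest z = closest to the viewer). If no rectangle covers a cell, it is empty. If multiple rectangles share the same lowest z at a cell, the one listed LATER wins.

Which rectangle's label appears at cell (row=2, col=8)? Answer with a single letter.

Answer: B

Derivation:
Check cell (2,8):
  A: rows 2-5 cols 7-8 z=6 -> covers; best now A (z=6)
  B: rows 1-3 cols 7-8 z=1 -> covers; best now B (z=1)
  C: rows 0-2 cols 3-5 -> outside (col miss)
  D: rows 4-5 cols 5-7 -> outside (row miss)
Winner: B at z=1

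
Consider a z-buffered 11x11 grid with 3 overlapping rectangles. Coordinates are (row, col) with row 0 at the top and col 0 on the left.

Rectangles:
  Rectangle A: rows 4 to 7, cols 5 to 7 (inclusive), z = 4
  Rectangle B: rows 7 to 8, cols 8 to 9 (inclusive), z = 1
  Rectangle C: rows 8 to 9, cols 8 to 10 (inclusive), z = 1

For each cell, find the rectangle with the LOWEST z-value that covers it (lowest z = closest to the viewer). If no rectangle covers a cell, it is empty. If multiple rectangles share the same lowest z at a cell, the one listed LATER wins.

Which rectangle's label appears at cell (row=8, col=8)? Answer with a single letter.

Check cell (8,8):
  A: rows 4-7 cols 5-7 -> outside (row miss)
  B: rows 7-8 cols 8-9 z=1 -> covers; best now B (z=1)
  C: rows 8-9 cols 8-10 z=1 -> covers; best now C (z=1)
Winner: C at z=1

Answer: C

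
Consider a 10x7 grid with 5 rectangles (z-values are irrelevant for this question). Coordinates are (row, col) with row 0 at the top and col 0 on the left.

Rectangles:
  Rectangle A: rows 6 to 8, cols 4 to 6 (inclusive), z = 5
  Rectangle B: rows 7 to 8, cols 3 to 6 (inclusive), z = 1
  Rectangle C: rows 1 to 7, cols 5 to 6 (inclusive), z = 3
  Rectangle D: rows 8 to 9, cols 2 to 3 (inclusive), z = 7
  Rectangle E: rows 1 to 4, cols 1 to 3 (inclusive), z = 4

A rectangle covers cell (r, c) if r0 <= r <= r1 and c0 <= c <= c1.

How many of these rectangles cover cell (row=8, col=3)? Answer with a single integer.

Check cell (8,3):
  A: rows 6-8 cols 4-6 -> outside (col miss)
  B: rows 7-8 cols 3-6 -> covers
  C: rows 1-7 cols 5-6 -> outside (row miss)
  D: rows 8-9 cols 2-3 -> covers
  E: rows 1-4 cols 1-3 -> outside (row miss)
Count covering = 2

Answer: 2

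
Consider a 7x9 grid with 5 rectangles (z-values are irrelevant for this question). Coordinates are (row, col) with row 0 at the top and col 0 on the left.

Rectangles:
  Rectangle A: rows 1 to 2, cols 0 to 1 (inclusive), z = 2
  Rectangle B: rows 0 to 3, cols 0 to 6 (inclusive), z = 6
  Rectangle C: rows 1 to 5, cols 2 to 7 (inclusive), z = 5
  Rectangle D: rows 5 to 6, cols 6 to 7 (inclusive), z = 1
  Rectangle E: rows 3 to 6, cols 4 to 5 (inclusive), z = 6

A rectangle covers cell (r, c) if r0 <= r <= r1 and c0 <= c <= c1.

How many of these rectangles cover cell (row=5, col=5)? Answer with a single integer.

Check cell (5,5):
  A: rows 1-2 cols 0-1 -> outside (row miss)
  B: rows 0-3 cols 0-6 -> outside (row miss)
  C: rows 1-5 cols 2-7 -> covers
  D: rows 5-6 cols 6-7 -> outside (col miss)
  E: rows 3-6 cols 4-5 -> covers
Count covering = 2

Answer: 2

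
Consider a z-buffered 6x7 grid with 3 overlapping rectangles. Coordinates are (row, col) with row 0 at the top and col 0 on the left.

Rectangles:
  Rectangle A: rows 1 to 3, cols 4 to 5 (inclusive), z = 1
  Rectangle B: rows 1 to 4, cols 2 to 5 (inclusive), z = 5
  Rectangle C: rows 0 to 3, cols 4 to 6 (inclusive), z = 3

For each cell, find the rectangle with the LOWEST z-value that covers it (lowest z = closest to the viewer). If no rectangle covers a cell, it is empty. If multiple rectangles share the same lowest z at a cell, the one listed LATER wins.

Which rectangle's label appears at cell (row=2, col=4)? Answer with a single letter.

Check cell (2,4):
  A: rows 1-3 cols 4-5 z=1 -> covers; best now A (z=1)
  B: rows 1-4 cols 2-5 z=5 -> covers; best now A (z=1)
  C: rows 0-3 cols 4-6 z=3 -> covers; best now A (z=1)
Winner: A at z=1

Answer: A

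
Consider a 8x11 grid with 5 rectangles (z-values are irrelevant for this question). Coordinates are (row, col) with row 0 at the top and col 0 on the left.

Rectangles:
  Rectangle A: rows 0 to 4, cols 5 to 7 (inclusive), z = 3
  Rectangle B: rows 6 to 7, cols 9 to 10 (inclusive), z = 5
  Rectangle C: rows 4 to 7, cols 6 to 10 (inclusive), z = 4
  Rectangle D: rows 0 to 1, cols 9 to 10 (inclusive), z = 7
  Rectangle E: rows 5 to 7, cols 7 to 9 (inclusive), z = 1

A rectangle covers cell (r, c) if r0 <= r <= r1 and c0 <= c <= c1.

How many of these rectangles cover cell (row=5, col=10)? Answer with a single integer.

Check cell (5,10):
  A: rows 0-4 cols 5-7 -> outside (row miss)
  B: rows 6-7 cols 9-10 -> outside (row miss)
  C: rows 4-7 cols 6-10 -> covers
  D: rows 0-1 cols 9-10 -> outside (row miss)
  E: rows 5-7 cols 7-9 -> outside (col miss)
Count covering = 1

Answer: 1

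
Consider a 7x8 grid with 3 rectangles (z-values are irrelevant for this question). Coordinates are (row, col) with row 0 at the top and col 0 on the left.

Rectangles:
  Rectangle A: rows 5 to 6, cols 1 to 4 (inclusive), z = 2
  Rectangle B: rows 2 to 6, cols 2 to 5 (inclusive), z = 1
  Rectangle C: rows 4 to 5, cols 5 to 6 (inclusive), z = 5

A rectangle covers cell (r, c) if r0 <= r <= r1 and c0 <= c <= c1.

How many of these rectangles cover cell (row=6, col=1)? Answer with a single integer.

Answer: 1

Derivation:
Check cell (6,1):
  A: rows 5-6 cols 1-4 -> covers
  B: rows 2-6 cols 2-5 -> outside (col miss)
  C: rows 4-5 cols 5-6 -> outside (row miss)
Count covering = 1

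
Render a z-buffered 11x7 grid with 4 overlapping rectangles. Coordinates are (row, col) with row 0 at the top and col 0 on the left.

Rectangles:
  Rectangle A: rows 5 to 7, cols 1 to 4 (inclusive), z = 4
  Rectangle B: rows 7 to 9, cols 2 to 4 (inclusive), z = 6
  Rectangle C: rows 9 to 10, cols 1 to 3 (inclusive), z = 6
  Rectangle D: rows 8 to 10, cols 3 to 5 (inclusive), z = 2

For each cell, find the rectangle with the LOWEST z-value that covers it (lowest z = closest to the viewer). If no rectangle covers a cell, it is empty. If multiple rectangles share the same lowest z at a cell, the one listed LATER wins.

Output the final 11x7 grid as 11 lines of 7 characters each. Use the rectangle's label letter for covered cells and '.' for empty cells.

.......
.......
.......
.......
.......
.AAAA..
.AAAA..
.AAAA..
..BDDD.
.CCDDD.
.CCDDD.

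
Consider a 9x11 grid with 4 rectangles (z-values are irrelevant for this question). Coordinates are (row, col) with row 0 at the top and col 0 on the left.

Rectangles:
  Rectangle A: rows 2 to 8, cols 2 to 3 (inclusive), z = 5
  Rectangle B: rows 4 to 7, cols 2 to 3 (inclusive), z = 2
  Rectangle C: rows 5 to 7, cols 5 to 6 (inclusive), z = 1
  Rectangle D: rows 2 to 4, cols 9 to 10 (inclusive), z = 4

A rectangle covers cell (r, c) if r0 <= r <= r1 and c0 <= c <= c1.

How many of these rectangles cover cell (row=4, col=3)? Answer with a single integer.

Check cell (4,3):
  A: rows 2-8 cols 2-3 -> covers
  B: rows 4-7 cols 2-3 -> covers
  C: rows 5-7 cols 5-6 -> outside (row miss)
  D: rows 2-4 cols 9-10 -> outside (col miss)
Count covering = 2

Answer: 2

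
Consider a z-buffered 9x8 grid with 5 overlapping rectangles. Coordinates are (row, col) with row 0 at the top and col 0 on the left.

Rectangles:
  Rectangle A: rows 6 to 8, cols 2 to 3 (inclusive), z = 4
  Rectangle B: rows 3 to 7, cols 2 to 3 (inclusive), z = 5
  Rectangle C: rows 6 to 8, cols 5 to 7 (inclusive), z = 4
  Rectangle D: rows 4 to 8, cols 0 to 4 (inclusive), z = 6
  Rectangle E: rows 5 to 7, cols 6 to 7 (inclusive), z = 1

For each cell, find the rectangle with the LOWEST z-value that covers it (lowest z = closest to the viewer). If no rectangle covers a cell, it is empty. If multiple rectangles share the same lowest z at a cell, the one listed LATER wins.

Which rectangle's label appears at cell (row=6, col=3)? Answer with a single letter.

Check cell (6,3):
  A: rows 6-8 cols 2-3 z=4 -> covers; best now A (z=4)
  B: rows 3-7 cols 2-3 z=5 -> covers; best now A (z=4)
  C: rows 6-8 cols 5-7 -> outside (col miss)
  D: rows 4-8 cols 0-4 z=6 -> covers; best now A (z=4)
  E: rows 5-7 cols 6-7 -> outside (col miss)
Winner: A at z=4

Answer: A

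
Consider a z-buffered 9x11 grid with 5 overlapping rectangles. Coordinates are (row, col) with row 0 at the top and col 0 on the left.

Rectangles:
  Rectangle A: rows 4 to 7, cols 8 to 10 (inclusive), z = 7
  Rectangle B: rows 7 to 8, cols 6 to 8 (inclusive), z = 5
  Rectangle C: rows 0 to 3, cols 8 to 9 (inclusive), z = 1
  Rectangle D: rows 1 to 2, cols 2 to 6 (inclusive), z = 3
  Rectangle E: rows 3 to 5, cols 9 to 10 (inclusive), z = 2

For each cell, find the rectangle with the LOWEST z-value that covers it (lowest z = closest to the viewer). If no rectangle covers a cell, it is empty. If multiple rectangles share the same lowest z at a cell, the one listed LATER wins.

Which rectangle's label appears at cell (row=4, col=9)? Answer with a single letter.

Check cell (4,9):
  A: rows 4-7 cols 8-10 z=7 -> covers; best now A (z=7)
  B: rows 7-8 cols 6-8 -> outside (row miss)
  C: rows 0-3 cols 8-9 -> outside (row miss)
  D: rows 1-2 cols 2-6 -> outside (row miss)
  E: rows 3-5 cols 9-10 z=2 -> covers; best now E (z=2)
Winner: E at z=2

Answer: E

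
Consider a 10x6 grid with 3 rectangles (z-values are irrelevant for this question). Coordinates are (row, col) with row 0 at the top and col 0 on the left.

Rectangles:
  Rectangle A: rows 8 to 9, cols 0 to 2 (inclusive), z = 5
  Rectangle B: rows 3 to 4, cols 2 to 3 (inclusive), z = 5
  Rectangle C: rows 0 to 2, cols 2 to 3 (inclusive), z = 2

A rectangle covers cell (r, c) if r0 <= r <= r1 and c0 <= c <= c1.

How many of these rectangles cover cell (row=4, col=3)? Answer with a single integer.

Answer: 1

Derivation:
Check cell (4,3):
  A: rows 8-9 cols 0-2 -> outside (row miss)
  B: rows 3-4 cols 2-3 -> covers
  C: rows 0-2 cols 2-3 -> outside (row miss)
Count covering = 1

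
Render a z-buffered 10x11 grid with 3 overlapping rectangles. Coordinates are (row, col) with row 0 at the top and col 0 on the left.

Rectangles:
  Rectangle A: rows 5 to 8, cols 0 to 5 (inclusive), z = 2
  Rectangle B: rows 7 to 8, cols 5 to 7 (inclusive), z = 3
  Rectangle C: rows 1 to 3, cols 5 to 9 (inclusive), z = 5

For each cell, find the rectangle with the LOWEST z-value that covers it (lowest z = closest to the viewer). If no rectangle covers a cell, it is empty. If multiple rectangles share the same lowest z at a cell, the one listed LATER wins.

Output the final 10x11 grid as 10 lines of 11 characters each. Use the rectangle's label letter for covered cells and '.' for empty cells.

...........
.....CCCCC.
.....CCCCC.
.....CCCCC.
...........
AAAAAA.....
AAAAAA.....
AAAAAABB...
AAAAAABB...
...........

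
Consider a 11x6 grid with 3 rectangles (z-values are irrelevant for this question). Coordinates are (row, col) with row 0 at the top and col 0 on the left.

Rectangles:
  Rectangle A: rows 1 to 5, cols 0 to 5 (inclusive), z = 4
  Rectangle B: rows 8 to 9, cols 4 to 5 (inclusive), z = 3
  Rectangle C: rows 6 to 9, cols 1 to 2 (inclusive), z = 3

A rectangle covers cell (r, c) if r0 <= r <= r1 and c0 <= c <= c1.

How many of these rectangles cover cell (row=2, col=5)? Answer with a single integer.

Answer: 1

Derivation:
Check cell (2,5):
  A: rows 1-5 cols 0-5 -> covers
  B: rows 8-9 cols 4-5 -> outside (row miss)
  C: rows 6-9 cols 1-2 -> outside (row miss)
Count covering = 1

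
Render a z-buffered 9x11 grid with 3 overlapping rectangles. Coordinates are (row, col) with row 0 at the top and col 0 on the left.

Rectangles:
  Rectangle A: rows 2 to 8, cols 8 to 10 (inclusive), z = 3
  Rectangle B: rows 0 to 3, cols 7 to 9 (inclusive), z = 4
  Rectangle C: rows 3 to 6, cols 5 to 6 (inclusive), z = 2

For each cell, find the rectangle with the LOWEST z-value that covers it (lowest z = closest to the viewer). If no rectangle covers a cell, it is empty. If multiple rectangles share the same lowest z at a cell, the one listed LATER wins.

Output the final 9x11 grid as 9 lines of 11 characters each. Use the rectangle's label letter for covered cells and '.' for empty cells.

.......BBB.
.......BBB.
.......BAAA
.....CCBAAA
.....CC.AAA
.....CC.AAA
.....CC.AAA
........AAA
........AAA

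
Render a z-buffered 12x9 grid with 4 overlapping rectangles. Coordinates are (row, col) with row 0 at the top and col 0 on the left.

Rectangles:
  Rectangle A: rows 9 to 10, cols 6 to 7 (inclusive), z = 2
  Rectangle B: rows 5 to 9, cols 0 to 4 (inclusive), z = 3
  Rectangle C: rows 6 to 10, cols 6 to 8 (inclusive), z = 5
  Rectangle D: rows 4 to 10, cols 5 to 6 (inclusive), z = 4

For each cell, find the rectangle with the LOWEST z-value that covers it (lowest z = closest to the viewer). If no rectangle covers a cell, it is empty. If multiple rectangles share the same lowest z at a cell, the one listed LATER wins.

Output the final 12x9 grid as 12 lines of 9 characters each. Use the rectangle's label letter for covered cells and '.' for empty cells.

.........
.........
.........
.........
.....DD..
BBBBBDD..
BBBBBDDCC
BBBBBDDCC
BBBBBDDCC
BBBBBDAAC
.....DAAC
.........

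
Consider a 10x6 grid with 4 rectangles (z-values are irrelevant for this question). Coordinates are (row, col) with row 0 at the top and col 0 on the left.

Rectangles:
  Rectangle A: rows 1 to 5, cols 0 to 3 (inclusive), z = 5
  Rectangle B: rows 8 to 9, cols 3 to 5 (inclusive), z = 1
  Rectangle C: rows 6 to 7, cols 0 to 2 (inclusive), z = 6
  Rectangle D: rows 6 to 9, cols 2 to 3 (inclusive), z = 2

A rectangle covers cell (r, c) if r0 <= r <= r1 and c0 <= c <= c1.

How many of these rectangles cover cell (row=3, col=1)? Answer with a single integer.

Check cell (3,1):
  A: rows 1-5 cols 0-3 -> covers
  B: rows 8-9 cols 3-5 -> outside (row miss)
  C: rows 6-7 cols 0-2 -> outside (row miss)
  D: rows 6-9 cols 2-3 -> outside (row miss)
Count covering = 1

Answer: 1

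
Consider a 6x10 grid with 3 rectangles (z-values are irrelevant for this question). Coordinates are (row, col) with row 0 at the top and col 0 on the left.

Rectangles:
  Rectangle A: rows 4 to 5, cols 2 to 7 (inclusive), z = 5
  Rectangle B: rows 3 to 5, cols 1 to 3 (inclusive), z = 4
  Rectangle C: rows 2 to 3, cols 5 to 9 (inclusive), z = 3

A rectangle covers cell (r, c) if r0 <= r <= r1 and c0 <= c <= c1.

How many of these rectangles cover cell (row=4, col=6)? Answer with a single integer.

Answer: 1

Derivation:
Check cell (4,6):
  A: rows 4-5 cols 2-7 -> covers
  B: rows 3-5 cols 1-3 -> outside (col miss)
  C: rows 2-3 cols 5-9 -> outside (row miss)
Count covering = 1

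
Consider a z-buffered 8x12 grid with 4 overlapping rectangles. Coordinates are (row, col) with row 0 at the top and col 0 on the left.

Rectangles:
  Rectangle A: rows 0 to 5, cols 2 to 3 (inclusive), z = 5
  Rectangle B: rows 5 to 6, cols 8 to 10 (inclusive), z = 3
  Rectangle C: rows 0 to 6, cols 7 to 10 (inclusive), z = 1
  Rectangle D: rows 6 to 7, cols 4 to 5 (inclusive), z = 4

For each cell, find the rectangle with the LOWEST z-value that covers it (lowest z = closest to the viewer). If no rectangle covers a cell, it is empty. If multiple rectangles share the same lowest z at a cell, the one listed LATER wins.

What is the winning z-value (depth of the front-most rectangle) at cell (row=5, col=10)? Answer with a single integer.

Answer: 1

Derivation:
Check cell (5,10):
  A: rows 0-5 cols 2-3 -> outside (col miss)
  B: rows 5-6 cols 8-10 z=3 -> covers; best now B (z=3)
  C: rows 0-6 cols 7-10 z=1 -> covers; best now C (z=1)
  D: rows 6-7 cols 4-5 -> outside (row miss)
Winner: C at z=1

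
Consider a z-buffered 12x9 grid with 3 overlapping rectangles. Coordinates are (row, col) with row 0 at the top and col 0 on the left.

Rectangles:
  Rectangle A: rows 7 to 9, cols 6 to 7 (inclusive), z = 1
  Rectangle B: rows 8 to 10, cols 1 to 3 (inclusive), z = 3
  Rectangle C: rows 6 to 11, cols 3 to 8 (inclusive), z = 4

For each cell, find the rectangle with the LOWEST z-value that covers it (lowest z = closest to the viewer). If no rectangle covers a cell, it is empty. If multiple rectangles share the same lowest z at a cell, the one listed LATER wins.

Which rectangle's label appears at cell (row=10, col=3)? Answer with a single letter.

Answer: B

Derivation:
Check cell (10,3):
  A: rows 7-9 cols 6-7 -> outside (row miss)
  B: rows 8-10 cols 1-3 z=3 -> covers; best now B (z=3)
  C: rows 6-11 cols 3-8 z=4 -> covers; best now B (z=3)
Winner: B at z=3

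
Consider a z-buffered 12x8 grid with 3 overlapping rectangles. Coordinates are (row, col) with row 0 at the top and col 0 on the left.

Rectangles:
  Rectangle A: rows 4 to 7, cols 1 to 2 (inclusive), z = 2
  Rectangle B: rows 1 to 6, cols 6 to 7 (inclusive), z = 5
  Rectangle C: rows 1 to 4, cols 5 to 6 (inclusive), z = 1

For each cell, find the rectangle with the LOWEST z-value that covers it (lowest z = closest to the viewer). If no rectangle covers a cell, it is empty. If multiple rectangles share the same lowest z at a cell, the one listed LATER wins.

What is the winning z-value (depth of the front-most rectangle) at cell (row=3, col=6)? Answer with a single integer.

Check cell (3,6):
  A: rows 4-7 cols 1-2 -> outside (row miss)
  B: rows 1-6 cols 6-7 z=5 -> covers; best now B (z=5)
  C: rows 1-4 cols 5-6 z=1 -> covers; best now C (z=1)
Winner: C at z=1

Answer: 1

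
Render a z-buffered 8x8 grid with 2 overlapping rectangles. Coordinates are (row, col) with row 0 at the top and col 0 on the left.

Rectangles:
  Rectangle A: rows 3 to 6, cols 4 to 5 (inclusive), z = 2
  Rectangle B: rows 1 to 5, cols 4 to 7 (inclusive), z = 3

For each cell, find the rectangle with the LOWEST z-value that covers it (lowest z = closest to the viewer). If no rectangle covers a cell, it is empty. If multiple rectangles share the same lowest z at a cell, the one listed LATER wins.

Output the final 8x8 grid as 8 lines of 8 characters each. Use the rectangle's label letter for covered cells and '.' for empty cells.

........
....BBBB
....BBBB
....AABB
....AABB
....AABB
....AA..
........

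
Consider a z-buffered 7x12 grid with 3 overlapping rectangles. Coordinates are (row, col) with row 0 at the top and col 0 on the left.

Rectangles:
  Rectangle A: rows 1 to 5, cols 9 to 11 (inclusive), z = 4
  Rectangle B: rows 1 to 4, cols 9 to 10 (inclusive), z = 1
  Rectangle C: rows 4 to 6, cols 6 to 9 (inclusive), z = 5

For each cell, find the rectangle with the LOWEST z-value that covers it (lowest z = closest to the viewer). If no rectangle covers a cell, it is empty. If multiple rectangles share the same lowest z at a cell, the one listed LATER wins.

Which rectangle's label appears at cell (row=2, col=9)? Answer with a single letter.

Check cell (2,9):
  A: rows 1-5 cols 9-11 z=4 -> covers; best now A (z=4)
  B: rows 1-4 cols 9-10 z=1 -> covers; best now B (z=1)
  C: rows 4-6 cols 6-9 -> outside (row miss)
Winner: B at z=1

Answer: B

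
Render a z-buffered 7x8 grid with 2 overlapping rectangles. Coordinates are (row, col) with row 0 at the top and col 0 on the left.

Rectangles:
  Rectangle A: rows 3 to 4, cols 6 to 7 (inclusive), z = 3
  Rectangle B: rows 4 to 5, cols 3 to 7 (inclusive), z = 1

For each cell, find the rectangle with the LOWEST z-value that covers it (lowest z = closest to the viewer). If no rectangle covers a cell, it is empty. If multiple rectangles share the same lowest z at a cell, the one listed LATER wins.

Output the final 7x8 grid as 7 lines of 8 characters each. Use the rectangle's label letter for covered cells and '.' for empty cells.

........
........
........
......AA
...BBBBB
...BBBBB
........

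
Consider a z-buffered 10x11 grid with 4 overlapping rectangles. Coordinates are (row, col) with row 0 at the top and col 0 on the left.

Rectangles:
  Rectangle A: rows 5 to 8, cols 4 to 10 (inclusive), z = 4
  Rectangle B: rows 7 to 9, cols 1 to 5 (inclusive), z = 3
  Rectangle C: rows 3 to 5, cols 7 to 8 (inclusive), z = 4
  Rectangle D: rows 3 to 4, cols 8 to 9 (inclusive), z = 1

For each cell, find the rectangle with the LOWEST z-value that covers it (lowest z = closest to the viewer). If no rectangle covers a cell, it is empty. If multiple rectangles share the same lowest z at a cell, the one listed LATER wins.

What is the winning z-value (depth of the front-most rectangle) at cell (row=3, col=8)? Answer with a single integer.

Check cell (3,8):
  A: rows 5-8 cols 4-10 -> outside (row miss)
  B: rows 7-9 cols 1-5 -> outside (row miss)
  C: rows 3-5 cols 7-8 z=4 -> covers; best now C (z=4)
  D: rows 3-4 cols 8-9 z=1 -> covers; best now D (z=1)
Winner: D at z=1

Answer: 1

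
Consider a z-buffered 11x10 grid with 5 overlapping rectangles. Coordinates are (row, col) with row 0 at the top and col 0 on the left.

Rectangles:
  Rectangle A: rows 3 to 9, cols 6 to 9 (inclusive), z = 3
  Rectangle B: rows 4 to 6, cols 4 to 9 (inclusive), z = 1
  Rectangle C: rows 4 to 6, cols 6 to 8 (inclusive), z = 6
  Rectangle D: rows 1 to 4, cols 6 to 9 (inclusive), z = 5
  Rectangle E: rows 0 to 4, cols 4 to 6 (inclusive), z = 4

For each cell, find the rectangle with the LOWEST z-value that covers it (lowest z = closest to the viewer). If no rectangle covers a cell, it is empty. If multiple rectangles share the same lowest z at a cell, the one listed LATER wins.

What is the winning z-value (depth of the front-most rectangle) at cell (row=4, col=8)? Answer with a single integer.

Answer: 1

Derivation:
Check cell (4,8):
  A: rows 3-9 cols 6-9 z=3 -> covers; best now A (z=3)
  B: rows 4-6 cols 4-9 z=1 -> covers; best now B (z=1)
  C: rows 4-6 cols 6-8 z=6 -> covers; best now B (z=1)
  D: rows 1-4 cols 6-9 z=5 -> covers; best now B (z=1)
  E: rows 0-4 cols 4-6 -> outside (col miss)
Winner: B at z=1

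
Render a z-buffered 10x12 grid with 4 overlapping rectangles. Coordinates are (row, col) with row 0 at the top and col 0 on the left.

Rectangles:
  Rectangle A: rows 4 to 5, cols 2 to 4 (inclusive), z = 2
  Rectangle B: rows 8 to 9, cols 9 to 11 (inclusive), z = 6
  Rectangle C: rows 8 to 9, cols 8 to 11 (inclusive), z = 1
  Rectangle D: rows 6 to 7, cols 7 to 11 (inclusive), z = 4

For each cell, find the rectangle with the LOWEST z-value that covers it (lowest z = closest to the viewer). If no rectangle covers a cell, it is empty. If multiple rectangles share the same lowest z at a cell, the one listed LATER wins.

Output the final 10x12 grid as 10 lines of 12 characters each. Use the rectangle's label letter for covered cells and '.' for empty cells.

............
............
............
............
..AAA.......
..AAA.......
.......DDDDD
.......DDDDD
........CCCC
........CCCC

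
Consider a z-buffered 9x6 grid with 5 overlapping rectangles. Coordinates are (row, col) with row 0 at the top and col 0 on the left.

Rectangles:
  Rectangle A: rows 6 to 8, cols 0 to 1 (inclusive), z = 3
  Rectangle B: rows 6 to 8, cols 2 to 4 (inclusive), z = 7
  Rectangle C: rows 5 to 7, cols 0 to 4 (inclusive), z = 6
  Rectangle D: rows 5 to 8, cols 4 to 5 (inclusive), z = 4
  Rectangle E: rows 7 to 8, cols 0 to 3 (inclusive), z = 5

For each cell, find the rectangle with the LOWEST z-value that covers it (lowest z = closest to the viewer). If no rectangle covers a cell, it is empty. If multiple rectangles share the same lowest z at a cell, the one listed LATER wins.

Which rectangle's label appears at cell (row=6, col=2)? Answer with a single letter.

Check cell (6,2):
  A: rows 6-8 cols 0-1 -> outside (col miss)
  B: rows 6-8 cols 2-4 z=7 -> covers; best now B (z=7)
  C: rows 5-7 cols 0-4 z=6 -> covers; best now C (z=6)
  D: rows 5-8 cols 4-5 -> outside (col miss)
  E: rows 7-8 cols 0-3 -> outside (row miss)
Winner: C at z=6

Answer: C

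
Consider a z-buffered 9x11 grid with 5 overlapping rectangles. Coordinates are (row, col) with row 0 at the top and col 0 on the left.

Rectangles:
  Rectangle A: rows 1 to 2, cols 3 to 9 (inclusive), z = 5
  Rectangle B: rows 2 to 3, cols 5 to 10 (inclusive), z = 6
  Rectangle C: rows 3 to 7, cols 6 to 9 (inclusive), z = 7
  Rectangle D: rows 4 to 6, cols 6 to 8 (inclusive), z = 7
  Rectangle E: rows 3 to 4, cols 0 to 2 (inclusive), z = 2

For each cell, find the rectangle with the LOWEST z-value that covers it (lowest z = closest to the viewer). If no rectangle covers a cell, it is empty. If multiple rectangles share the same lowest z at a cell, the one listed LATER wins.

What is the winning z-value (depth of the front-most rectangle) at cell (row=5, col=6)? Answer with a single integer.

Answer: 7

Derivation:
Check cell (5,6):
  A: rows 1-2 cols 3-9 -> outside (row miss)
  B: rows 2-3 cols 5-10 -> outside (row miss)
  C: rows 3-7 cols 6-9 z=7 -> covers; best now C (z=7)
  D: rows 4-6 cols 6-8 z=7 -> covers; best now D (z=7)
  E: rows 3-4 cols 0-2 -> outside (row miss)
Winner: D at z=7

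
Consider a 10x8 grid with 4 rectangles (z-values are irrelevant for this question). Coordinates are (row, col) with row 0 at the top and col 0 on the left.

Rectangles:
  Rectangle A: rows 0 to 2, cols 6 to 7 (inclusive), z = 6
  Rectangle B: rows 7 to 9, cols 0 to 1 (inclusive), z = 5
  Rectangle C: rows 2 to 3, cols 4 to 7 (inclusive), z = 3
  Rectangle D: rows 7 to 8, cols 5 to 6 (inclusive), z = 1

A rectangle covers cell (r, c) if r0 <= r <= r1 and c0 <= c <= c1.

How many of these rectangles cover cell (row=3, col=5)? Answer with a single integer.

Check cell (3,5):
  A: rows 0-2 cols 6-7 -> outside (row miss)
  B: rows 7-9 cols 0-1 -> outside (row miss)
  C: rows 2-3 cols 4-7 -> covers
  D: rows 7-8 cols 5-6 -> outside (row miss)
Count covering = 1

Answer: 1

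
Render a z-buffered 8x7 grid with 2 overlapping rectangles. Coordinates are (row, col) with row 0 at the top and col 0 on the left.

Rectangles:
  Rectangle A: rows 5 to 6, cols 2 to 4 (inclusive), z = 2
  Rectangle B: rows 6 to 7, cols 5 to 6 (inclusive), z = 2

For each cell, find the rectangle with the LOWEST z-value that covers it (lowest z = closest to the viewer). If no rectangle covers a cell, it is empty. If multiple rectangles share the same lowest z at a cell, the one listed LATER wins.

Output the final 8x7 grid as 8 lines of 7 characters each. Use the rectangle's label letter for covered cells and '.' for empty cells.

.......
.......
.......
.......
.......
..AAA..
..AAABB
.....BB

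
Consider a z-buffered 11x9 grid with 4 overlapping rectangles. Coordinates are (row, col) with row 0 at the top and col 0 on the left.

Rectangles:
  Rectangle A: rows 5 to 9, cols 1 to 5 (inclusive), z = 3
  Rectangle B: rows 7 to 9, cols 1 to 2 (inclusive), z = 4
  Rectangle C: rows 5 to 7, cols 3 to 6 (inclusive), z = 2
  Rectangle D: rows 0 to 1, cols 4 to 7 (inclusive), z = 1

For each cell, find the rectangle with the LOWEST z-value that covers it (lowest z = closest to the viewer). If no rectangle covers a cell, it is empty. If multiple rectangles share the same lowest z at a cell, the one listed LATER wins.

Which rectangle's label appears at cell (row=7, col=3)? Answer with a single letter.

Check cell (7,3):
  A: rows 5-9 cols 1-5 z=3 -> covers; best now A (z=3)
  B: rows 7-9 cols 1-2 -> outside (col miss)
  C: rows 5-7 cols 3-6 z=2 -> covers; best now C (z=2)
  D: rows 0-1 cols 4-7 -> outside (row miss)
Winner: C at z=2

Answer: C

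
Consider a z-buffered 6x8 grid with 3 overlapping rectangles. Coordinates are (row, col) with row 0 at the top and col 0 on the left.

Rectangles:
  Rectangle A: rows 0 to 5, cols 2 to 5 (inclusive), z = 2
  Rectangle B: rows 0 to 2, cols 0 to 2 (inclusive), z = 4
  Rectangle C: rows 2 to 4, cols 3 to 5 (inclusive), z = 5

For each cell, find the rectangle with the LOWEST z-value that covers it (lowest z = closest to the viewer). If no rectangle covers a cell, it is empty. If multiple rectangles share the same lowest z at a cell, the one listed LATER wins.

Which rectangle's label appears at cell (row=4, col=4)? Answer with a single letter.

Answer: A

Derivation:
Check cell (4,4):
  A: rows 0-5 cols 2-5 z=2 -> covers; best now A (z=2)
  B: rows 0-2 cols 0-2 -> outside (row miss)
  C: rows 2-4 cols 3-5 z=5 -> covers; best now A (z=2)
Winner: A at z=2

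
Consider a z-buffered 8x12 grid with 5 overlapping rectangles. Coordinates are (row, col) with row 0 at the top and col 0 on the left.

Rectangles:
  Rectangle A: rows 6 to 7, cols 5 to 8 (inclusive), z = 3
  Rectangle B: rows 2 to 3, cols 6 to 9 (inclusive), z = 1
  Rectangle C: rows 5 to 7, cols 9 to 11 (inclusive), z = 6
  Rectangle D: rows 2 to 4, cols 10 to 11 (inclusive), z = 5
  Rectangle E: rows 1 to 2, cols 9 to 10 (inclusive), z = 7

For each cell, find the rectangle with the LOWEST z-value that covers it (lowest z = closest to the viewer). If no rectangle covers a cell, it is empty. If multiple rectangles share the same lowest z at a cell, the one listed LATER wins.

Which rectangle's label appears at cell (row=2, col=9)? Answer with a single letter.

Answer: B

Derivation:
Check cell (2,9):
  A: rows 6-7 cols 5-8 -> outside (row miss)
  B: rows 2-3 cols 6-9 z=1 -> covers; best now B (z=1)
  C: rows 5-7 cols 9-11 -> outside (row miss)
  D: rows 2-4 cols 10-11 -> outside (col miss)
  E: rows 1-2 cols 9-10 z=7 -> covers; best now B (z=1)
Winner: B at z=1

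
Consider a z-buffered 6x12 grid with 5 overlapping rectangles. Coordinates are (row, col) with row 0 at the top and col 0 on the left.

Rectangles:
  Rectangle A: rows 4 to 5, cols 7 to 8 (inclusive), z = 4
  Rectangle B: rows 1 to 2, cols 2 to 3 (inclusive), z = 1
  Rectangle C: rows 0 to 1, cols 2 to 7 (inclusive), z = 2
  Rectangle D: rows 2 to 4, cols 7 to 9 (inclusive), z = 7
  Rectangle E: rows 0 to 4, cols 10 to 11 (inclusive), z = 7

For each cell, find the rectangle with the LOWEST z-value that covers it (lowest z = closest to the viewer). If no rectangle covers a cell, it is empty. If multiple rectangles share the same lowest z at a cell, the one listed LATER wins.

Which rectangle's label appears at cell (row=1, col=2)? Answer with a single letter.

Check cell (1,2):
  A: rows 4-5 cols 7-8 -> outside (row miss)
  B: rows 1-2 cols 2-3 z=1 -> covers; best now B (z=1)
  C: rows 0-1 cols 2-7 z=2 -> covers; best now B (z=1)
  D: rows 2-4 cols 7-9 -> outside (row miss)
  E: rows 0-4 cols 10-11 -> outside (col miss)
Winner: B at z=1

Answer: B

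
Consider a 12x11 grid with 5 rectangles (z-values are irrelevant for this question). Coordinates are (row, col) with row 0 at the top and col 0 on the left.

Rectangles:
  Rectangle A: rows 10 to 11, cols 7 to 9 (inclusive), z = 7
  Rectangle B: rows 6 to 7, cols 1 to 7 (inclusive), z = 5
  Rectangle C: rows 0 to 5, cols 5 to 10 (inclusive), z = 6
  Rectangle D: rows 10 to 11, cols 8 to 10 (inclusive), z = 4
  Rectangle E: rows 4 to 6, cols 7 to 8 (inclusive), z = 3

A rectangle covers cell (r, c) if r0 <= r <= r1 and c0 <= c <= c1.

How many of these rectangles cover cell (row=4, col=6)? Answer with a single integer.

Check cell (4,6):
  A: rows 10-11 cols 7-9 -> outside (row miss)
  B: rows 6-7 cols 1-7 -> outside (row miss)
  C: rows 0-5 cols 5-10 -> covers
  D: rows 10-11 cols 8-10 -> outside (row miss)
  E: rows 4-6 cols 7-8 -> outside (col miss)
Count covering = 1

Answer: 1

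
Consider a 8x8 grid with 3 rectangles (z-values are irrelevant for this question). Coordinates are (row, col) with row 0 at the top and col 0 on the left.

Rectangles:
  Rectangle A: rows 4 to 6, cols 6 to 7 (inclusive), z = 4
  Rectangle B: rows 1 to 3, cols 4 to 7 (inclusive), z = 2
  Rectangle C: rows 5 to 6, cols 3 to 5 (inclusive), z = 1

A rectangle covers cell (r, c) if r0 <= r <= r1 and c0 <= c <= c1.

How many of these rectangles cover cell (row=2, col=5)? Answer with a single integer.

Answer: 1

Derivation:
Check cell (2,5):
  A: rows 4-6 cols 6-7 -> outside (row miss)
  B: rows 1-3 cols 4-7 -> covers
  C: rows 5-6 cols 3-5 -> outside (row miss)
Count covering = 1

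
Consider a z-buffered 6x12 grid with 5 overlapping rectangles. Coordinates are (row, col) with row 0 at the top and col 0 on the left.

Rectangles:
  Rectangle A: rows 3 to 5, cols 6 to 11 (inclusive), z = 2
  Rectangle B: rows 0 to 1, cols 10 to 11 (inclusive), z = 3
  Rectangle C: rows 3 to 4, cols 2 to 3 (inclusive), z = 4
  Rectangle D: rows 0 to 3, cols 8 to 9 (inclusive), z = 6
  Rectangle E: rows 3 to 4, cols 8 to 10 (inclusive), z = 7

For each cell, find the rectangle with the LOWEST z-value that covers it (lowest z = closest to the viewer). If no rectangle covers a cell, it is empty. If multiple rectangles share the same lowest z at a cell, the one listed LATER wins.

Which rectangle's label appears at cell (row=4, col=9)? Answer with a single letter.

Check cell (4,9):
  A: rows 3-5 cols 6-11 z=2 -> covers; best now A (z=2)
  B: rows 0-1 cols 10-11 -> outside (row miss)
  C: rows 3-4 cols 2-3 -> outside (col miss)
  D: rows 0-3 cols 8-9 -> outside (row miss)
  E: rows 3-4 cols 8-10 z=7 -> covers; best now A (z=2)
Winner: A at z=2

Answer: A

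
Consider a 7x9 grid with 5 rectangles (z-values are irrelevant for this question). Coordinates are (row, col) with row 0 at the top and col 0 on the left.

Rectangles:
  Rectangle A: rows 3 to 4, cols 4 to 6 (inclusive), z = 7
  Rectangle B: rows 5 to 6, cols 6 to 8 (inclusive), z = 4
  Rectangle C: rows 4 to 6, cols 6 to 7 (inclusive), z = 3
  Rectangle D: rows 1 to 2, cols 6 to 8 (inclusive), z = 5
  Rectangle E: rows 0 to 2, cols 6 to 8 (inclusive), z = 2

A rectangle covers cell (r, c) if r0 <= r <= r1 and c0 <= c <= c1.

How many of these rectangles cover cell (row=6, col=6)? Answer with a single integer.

Check cell (6,6):
  A: rows 3-4 cols 4-6 -> outside (row miss)
  B: rows 5-6 cols 6-8 -> covers
  C: rows 4-6 cols 6-7 -> covers
  D: rows 1-2 cols 6-8 -> outside (row miss)
  E: rows 0-2 cols 6-8 -> outside (row miss)
Count covering = 2

Answer: 2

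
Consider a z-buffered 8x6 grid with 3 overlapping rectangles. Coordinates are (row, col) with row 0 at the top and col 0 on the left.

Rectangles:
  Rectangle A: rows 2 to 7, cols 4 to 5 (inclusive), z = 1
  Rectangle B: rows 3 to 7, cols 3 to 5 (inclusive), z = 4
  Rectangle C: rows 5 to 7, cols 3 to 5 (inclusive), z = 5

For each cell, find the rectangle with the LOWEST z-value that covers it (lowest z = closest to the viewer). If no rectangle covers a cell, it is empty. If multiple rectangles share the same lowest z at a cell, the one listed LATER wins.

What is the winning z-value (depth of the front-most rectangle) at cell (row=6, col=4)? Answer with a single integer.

Answer: 1

Derivation:
Check cell (6,4):
  A: rows 2-7 cols 4-5 z=1 -> covers; best now A (z=1)
  B: rows 3-7 cols 3-5 z=4 -> covers; best now A (z=1)
  C: rows 5-7 cols 3-5 z=5 -> covers; best now A (z=1)
Winner: A at z=1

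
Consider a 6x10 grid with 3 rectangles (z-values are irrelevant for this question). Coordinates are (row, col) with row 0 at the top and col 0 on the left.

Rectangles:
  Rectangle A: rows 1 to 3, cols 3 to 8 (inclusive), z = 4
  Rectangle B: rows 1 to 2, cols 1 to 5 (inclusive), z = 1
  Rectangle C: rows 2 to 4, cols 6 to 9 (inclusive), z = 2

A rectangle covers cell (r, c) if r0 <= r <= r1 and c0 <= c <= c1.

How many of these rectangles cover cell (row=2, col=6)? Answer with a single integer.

Check cell (2,6):
  A: rows 1-3 cols 3-8 -> covers
  B: rows 1-2 cols 1-5 -> outside (col miss)
  C: rows 2-4 cols 6-9 -> covers
Count covering = 2

Answer: 2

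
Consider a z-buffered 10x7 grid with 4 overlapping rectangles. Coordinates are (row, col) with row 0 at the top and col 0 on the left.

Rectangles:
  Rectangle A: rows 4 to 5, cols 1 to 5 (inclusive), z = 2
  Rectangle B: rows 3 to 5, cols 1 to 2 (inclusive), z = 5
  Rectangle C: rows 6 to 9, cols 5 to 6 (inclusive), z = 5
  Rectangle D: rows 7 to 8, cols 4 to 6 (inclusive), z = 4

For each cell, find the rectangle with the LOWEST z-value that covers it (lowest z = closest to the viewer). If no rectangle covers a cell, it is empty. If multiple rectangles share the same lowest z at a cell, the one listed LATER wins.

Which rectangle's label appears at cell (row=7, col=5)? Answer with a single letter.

Answer: D

Derivation:
Check cell (7,5):
  A: rows 4-5 cols 1-5 -> outside (row miss)
  B: rows 3-5 cols 1-2 -> outside (row miss)
  C: rows 6-9 cols 5-6 z=5 -> covers; best now C (z=5)
  D: rows 7-8 cols 4-6 z=4 -> covers; best now D (z=4)
Winner: D at z=4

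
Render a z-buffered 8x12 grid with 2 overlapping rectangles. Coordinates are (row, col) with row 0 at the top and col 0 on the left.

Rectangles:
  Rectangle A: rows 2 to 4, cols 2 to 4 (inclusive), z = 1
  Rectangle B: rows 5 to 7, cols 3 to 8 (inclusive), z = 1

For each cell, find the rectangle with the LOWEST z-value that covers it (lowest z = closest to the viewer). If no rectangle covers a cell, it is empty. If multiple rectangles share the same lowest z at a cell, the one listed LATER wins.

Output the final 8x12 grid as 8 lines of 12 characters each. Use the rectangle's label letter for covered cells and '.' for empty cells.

............
............
..AAA.......
..AAA.......
..AAA.......
...BBBBBB...
...BBBBBB...
...BBBBBB...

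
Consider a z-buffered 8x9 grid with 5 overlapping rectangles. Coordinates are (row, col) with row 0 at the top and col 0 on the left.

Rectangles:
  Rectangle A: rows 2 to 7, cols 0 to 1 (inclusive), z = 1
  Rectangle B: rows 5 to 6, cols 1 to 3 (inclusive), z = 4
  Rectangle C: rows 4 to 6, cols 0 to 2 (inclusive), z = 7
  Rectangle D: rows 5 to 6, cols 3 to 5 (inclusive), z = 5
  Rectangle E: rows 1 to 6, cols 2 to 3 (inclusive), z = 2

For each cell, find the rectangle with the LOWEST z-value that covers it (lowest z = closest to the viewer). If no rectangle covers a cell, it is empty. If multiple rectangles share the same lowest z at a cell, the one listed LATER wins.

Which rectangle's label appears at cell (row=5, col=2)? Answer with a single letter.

Check cell (5,2):
  A: rows 2-7 cols 0-1 -> outside (col miss)
  B: rows 5-6 cols 1-3 z=4 -> covers; best now B (z=4)
  C: rows 4-6 cols 0-2 z=7 -> covers; best now B (z=4)
  D: rows 5-6 cols 3-5 -> outside (col miss)
  E: rows 1-6 cols 2-3 z=2 -> covers; best now E (z=2)
Winner: E at z=2

Answer: E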